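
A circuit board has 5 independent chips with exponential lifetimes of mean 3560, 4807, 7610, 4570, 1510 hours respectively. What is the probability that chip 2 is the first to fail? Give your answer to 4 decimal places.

Rates: λ_i = 1/mean_i → 0.000280899, 0.00020803, 0.000131406, 0.000218818, 0.000662252; Σλ = 0.0015014.
P(chip 2 first) = λ_2/Σλ = 0.00020803/0.0015014 ≈ 0.1386.

0.1386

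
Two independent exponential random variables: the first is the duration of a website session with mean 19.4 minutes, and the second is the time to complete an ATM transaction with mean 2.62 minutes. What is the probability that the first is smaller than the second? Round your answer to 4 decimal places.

0.1190

λ_1 = 1/19.4 = 0.0515464, λ_2 = 1/2.62 = 0.381679.
For independent exponentials, P(the first < the second) = λ_1/(λ_1+λ_2) = 0.0515464/0.433226 ≈ 0.1190.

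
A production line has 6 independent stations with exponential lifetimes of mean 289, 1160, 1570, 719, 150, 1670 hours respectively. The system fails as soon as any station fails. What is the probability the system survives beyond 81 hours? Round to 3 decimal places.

The first failure time is exponential with rate Σλ_i = 1/289 + 1/1160 + 1/1570 + 1/719 + 1/150 + 1/1670 = 0.0136155 per hour.
P(min > 81) = e^(−0.0136155·81) = e^(−1.1029) ≈ 0.332.

0.332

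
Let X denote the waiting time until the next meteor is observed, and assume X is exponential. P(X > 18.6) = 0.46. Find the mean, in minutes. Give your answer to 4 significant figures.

23.95

e^(−λ·18.6) = 0.46 ⇒ λ = −ln(0.46)/18.6 = 0.0417489.
Mean = 1/λ = 23.9528 minutes.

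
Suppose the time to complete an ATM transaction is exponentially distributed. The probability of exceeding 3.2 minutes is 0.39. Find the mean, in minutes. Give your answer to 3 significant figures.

3.40

e^(−λ·3.2) = 0.39 ⇒ λ = −ln(0.39)/3.2 = 0.294253.
Mean = 1/λ = 3.39844 minutes.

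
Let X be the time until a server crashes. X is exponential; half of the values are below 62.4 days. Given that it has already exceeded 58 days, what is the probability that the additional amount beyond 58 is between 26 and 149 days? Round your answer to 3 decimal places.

0.558

For an exponential, median = ln(2)/λ, so λ = ln 2 / 62.4 = 0.0111081 per day.
Memoryless: the residual past 58 is again Exp(λ).
P(26 < residual < 149) = e^(−λ·26) − e^(−λ·149) = 0.74915 − 0.19107 ≈ 0.558.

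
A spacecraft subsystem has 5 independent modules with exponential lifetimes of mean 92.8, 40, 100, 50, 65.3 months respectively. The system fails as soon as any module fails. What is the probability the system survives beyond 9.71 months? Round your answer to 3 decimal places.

The first failure time is exponential with rate Σλ_i = 1/92.8 + 1/40 + 1/100 + 1/50 + 1/65.3 = 0.0810898 per month.
P(min > 9.71) = e^(−0.0810898·9.71) = e^(−0.78738) ≈ 0.455.

0.455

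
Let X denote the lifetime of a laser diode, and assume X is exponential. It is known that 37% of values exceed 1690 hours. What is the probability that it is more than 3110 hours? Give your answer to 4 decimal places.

0.1605

e^(−λ·1690) = 0.37 ⇒ λ = −ln(0.37)/1690 = 0.000588315.
P(X > 3110) = e^(−0.000588315·3110) = e^(−1.8297) ≈ 0.1605.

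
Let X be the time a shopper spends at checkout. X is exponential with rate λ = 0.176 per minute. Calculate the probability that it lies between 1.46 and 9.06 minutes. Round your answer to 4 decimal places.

P(1.46 < X < 9.06) = e^(−λ·1.46) − e^(−λ·9.06) = 0.77340 − 0.20300 ≈ 0.5704.

0.5704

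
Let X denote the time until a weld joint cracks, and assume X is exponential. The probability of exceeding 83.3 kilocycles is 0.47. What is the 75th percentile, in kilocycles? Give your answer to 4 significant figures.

152.9

e^(−λ·83.3) = 0.47 ⇒ λ = −ln(0.47)/83.3 = 0.0090639.
75th percentile: 1 − e^(−λt) = 0.75, t = −ln(0.25)/λ = 152.947 kilocycles.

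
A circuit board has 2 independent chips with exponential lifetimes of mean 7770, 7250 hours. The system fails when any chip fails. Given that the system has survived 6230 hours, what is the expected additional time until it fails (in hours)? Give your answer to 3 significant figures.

3750

First-failure rate Σλ = 1/7770 + 1/7250 = 0.000266631.
By memorylessness the expected residual is 1/Σλ = 3750.5 hours, regardless of the 6230 already elapsed.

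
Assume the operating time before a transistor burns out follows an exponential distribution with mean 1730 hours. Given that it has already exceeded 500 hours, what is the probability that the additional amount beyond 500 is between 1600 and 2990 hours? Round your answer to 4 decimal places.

The rate is λ = 1/1730 = 0.000578035 per hour.
Memoryless: the residual past 500 is again Exp(λ).
P(1600 < residual < 2990) = e^(−λ·1600) − e^(−λ·2990) = 0.39659 − 0.17758 ≈ 0.2190.

0.2190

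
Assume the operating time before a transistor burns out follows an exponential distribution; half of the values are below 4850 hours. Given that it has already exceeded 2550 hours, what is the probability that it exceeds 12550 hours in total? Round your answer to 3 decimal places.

0.240

For an exponential, median = ln(2)/λ, so λ = ln 2 / 4850 = 0.000142917 per hour.
By the memoryless property, P(X > 2550+10000 | X > 2550) = P(X > 10000).
P(X > 10000) = e^(−1.4292) ≈ 0.240.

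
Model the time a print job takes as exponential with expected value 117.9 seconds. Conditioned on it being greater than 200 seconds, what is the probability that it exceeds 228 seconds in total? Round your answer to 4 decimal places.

0.7886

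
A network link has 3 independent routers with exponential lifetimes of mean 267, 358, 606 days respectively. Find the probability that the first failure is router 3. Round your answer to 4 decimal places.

0.2015

Rates: λ_i = 1/mean_i → 0.00374532, 0.0027933, 0.00165017; Σλ = 0.00818878.
P(router 3 first) = λ_3/Σλ = 0.00165017/0.00818878 ≈ 0.2015.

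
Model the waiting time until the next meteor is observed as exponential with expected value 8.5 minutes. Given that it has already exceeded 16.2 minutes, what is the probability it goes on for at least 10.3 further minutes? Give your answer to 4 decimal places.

The rate is λ = 1/8.5 = 0.117647 per minute.
P(X > s+t | X > s) = e^(−λ(s+t))/e^(−λs) = e^(−λt), independent of s = 16.2.
P(X > 10.3) = e^(−1.2118) ≈ 0.2977.

0.2977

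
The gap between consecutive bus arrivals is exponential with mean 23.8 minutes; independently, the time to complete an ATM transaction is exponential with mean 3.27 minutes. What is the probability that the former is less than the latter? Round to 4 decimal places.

λ_1 = 1/23.8 = 0.0420168, λ_2 = 1/3.27 = 0.30581.
For independent exponentials, P(the former < the latter) = λ_1/(λ_1+λ_2) = 0.0420168/0.347827 ≈ 0.1208.

0.1208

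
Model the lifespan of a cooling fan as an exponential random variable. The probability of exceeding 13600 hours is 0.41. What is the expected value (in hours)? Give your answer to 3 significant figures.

e^(−λ·13600) = 0.41 ⇒ λ = −ln(0.41)/13600 = 0.0000655587.
Mean = 1/λ = 15253.5 hours.

15300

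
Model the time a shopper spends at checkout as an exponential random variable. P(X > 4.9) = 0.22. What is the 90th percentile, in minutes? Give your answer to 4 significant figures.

e^(−λ·4.9) = 0.22 ⇒ λ = −ln(0.22)/4.9 = 0.309006.
90th percentile: 1 − e^(−λt) = 0.9, t = −ln(0.1)/λ = 7.4516 minutes.

7.452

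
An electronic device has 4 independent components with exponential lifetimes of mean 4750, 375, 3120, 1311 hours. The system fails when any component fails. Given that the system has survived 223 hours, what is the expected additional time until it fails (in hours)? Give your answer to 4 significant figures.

First-failure rate Σλ = 1/4750 + 1/375 + 1/3120 + 1/1311 = 0.00396048.
By memorylessness the expected residual is 1/Σλ = 252.494 hours, regardless of the 223 already elapsed.

252.5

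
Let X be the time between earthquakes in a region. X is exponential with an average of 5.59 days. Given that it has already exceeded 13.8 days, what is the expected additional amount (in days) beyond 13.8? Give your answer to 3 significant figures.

The rate is λ = 1/5.59 = 0.178891 per day.
By memorylessness, the remaining amount past any threshold is again Exp(λ) with mean 1/λ = 5.59 days.

5.59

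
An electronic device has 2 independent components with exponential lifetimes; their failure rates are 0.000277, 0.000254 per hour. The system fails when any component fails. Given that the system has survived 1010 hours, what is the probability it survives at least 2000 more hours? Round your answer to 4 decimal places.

0.3458

Time to first failure ~ Exp(Σλ) with Σλ = 0.000531.
By memorylessness, P(T > 1010+2000 | T > 1010) = P(T > 2000) = e^(−0.000531·2000) ≈ 0.3458.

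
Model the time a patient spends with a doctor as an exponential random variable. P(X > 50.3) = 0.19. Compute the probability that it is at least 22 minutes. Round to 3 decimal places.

e^(−λ·50.3) = 0.19 ⇒ λ = −ln(0.19)/50.3 = 0.0330165.
P(X > 22) = e^(−0.0330165·22) = e^(−0.72636) ≈ 0.484.

0.484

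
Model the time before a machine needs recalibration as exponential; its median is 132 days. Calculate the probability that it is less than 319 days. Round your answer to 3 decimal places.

For an exponential, median = ln(2)/λ, so λ = ln 2 / 132 = 0.00525112 per day.
P(X ≤ 319) = 1 − e^(−λ·319) = 1 − e^(−1.6751) ≈ 0.813.

0.813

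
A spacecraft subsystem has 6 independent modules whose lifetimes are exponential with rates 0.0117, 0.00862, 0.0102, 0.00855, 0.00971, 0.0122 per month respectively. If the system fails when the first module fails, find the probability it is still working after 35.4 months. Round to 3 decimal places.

The time to first failure is exponential with rate Σλ = 0.0117 + 0.00862 + 0.0102 + 0.00855 + 0.00971 + 0.0122 = 0.06098.
P(min > 35.4) = e^(−0.06098·35.4) = e^(−2.1587) ≈ 0.115.

0.115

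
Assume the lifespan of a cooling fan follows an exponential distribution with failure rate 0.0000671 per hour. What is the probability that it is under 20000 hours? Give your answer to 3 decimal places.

P(X ≤ 20000) = 1 − e^(−λ·20000) = 1 − e^(−1.342) ≈ 0.739.

0.739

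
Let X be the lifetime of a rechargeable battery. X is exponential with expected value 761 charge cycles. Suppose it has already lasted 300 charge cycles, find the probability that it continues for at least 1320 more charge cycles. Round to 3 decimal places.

The rate is λ = 1/761 = 0.00131406 per charge cycle.
By the memoryless property, P(X > 300+1320 | X > 300) = P(X > 1320).
P(X > 1320) = e^(−1.7346) ≈ 0.176.

0.176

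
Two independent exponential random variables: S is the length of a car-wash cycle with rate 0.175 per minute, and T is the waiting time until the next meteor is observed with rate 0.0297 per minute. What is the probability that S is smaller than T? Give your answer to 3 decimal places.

λ_1 = 0.175, λ_2 = 0.0297.
For independent exponentials, P(S < T) = λ_1/(λ_1+λ_2) = 0.175/0.2047 ≈ 0.855.

0.855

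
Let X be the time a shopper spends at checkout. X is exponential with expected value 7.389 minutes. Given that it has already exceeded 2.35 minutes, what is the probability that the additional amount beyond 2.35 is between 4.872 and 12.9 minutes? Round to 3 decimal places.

0.343

The rate is λ = 1/7.389 = 0.135336 per minute.
Memoryless: the residual past 2.35 is again Exp(λ).
P(4.872 < residual < 12.9) = e^(−λ·4.872) − e^(−λ·12.9) = 0.51718 − 0.17450 ≈ 0.343.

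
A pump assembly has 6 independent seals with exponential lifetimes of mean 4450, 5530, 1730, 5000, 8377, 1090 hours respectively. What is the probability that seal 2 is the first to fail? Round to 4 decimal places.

0.0814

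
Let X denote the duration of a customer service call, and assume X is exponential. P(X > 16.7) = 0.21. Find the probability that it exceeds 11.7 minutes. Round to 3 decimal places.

0.335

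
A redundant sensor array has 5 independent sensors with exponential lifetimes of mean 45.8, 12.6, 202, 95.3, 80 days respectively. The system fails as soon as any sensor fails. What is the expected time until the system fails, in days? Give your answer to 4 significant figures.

The first failure time is exponential with rate Σλ_i = 1/45.8 + 1/12.6 + 1/202 + 1/95.3 + 1/80 = 0.129143 per day.
E[min] = 1/Σλ = 1/0.129143 = 7.74337 days.

7.743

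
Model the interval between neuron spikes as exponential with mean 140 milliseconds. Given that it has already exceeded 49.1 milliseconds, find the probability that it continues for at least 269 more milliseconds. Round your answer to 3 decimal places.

0.146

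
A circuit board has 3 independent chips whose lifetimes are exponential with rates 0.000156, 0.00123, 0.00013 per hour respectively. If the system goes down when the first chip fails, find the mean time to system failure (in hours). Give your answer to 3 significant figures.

The time to first failure is exponential with rate Σλ = 0.000156 + 0.00123 + 0.00013 = 0.001516.
E[min] = 1/Σλ = 1/0.001516 = 659.631 hours.

660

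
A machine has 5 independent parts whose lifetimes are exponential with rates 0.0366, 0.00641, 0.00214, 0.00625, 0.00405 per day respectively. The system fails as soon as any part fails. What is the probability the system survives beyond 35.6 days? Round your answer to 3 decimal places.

0.139

The time to first failure is exponential with rate Σλ = 0.0366 + 0.00641 + 0.00214 + 0.00625 + 0.00405 = 0.05545.
P(min > 35.6) = e^(−0.05545·35.6) = e^(−1.974) ≈ 0.139.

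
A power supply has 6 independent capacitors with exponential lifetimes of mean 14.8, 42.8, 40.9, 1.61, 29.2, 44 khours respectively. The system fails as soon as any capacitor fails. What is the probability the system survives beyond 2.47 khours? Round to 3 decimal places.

0.141

The first failure time is exponential with rate Σλ_i = 1/14.8 + 1/42.8 + 1/40.9 + 1/1.61 + 1/29.2 + 1/44 = 0.793474 per khour.
P(min > 2.47) = e^(−0.793474·2.47) = e^(−1.9599) ≈ 0.141.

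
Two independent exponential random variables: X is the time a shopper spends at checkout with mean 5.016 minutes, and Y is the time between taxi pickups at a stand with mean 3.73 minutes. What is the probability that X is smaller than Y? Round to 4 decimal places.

λ_1 = 1/5.016 = 0.199362, λ_2 = 1/3.73 = 0.268097.
For independent exponentials, P(X < Y) = λ_1/(λ_1+λ_2) = 0.199362/0.467459 ≈ 0.4265.

0.4265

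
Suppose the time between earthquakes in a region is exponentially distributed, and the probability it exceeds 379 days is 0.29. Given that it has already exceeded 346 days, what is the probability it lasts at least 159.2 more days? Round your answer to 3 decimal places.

From e^(−λ·379) = 0.29, λ = −ln(0.29)/379 = 0.00326616.
Memoryless: P(X > 346+159.2 | X > 346) = P(X > 159.2) = e^(−0.00326616·159.2) ≈ 0.595.

0.595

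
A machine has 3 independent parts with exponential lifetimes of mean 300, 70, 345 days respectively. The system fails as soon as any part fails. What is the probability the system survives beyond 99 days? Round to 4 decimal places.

The first failure time is exponential with rate Σλ_i = 1/300 + 1/70 + 1/345 = 0.0205176 per day.
P(min > 99) = e^(−0.0205176·99) = e^(−2.0312) ≈ 0.1312.

0.1312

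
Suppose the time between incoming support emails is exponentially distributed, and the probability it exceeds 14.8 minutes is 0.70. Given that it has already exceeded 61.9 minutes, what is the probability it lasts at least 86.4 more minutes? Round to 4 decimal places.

0.1247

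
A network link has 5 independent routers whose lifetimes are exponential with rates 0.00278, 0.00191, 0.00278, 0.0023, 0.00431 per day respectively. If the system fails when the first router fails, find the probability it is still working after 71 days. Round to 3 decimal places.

The time to first failure is exponential with rate Σλ = 0.00278 + 0.00191 + 0.00278 + 0.0023 + 0.00431 = 0.01408.
P(min > 71) = e^(−0.01408·71) = e^(−0.99968) ≈ 0.368.

0.368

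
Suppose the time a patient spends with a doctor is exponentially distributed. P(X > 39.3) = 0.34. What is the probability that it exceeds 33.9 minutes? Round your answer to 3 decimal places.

0.394

e^(−λ·39.3) = 0.34 ⇒ λ = −ln(0.34)/39.3 = 0.0274506.
P(X > 33.9) = e^(−0.0274506·33.9) = e^(−0.93058) ≈ 0.394.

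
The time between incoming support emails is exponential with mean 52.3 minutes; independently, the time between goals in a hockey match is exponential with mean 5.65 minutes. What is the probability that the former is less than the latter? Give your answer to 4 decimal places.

λ_1 = 1/52.3 = 0.0191205, λ_2 = 1/5.65 = 0.176991.
For independent exponentials, P(the former < the latter) = λ_1/(λ_1+λ_2) = 0.0191205/0.196112 ≈ 0.0975.

0.0975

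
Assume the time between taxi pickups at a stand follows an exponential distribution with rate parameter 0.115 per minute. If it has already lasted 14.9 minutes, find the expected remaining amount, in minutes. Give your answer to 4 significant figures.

By memorylessness, the remaining amount past any threshold is again Exp(λ) with mean 1/λ = 8.69565 minutes.

8.696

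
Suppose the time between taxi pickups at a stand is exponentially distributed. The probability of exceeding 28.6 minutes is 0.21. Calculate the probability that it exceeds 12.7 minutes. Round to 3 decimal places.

e^(−λ·28.6) = 0.21 ⇒ λ = −ln(0.21)/28.6 = 0.0545681.
P(X > 12.7) = e^(−0.0545681·12.7) = e^(−0.69301) ≈ 0.500.

0.500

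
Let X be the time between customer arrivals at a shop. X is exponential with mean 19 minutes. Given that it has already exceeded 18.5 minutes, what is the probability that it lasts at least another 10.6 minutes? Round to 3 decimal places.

The rate is λ = 1/19 = 0.0526316 per minute.
P(X > s+t | X > s) = e^(−λ(s+t))/e^(−λs) = e^(−λt), independent of s = 18.5.
P(X > 10.6) = e^(−0.55789) ≈ 0.572.

0.572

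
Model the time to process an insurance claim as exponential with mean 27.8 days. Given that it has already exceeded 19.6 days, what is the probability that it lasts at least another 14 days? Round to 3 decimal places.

The rate is λ = 1/27.8 = 0.0359712 per day.
The exponential is memoryless, so the remaining time is again Exp(λ): the condition X > 19.6 is irrelevant.
P(X > 14) = e^(−0.5036) ≈ 0.604.

0.604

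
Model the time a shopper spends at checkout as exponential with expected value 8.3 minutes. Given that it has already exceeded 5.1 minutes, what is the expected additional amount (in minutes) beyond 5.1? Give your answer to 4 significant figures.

The rate is λ = 1/8.3 = 0.120482 per minute.
By memorylessness, the remaining amount past any threshold is again Exp(λ) with mean 1/λ = 8.3 minutes.

8.300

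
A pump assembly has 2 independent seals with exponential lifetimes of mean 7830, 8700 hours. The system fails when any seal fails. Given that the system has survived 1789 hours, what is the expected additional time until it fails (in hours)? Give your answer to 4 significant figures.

4121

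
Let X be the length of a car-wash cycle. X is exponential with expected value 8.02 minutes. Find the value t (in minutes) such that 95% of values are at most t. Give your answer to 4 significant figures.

The rate is λ = 1/8.02 = 0.124688 per minute.
Set 1 − e^(−λt) = 0.95, so t = −ln(0.05)/λ = 2.9957/0.124688 ≈ 24.0258 minutes.

24.03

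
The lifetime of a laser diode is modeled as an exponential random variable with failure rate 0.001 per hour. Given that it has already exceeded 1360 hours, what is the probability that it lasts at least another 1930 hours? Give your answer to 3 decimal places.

By the memoryless property, P(X > 1360+1930 | X > 1360) = P(X > 1930).
P(X > 1930) = e^(−1.93) ≈ 0.145.

0.145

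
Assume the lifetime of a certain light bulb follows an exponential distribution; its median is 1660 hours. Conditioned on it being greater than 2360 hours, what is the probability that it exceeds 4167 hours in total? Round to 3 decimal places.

0.470

For an exponential, median = ln(2)/λ, so λ = ln 2 / 1660 = 0.000417559 per hour.
The exponential is memoryless, so the remaining time is again Exp(λ): the condition X > 2360 is irrelevant.
P(X > 1807) = e^(−0.75453) ≈ 0.470.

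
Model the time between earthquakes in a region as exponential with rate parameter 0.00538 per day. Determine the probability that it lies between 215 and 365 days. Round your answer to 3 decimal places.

0.174

P(215 < X < 365) = e^(−λ·215) − e^(−λ·365) = 0.31452 − 0.14034 ≈ 0.174.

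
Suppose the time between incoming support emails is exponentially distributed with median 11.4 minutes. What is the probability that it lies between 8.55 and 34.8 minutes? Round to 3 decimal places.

0.474

For an exponential, median = ln(2)/λ, so λ = ln 2 / 11.4 = 0.0608024 per minute.
P(8.55 < X < 34.8) = e^(−λ·8.55) − e^(−λ·34.8) = 0.59460 − 0.12052 ≈ 0.474.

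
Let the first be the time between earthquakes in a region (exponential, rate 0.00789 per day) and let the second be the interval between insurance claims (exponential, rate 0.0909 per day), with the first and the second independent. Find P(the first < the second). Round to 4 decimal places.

0.0799

λ_1 = 0.00789, λ_2 = 0.0909.
For independent exponentials, P(the first < the second) = λ_1/(λ_1+λ_2) = 0.00789/0.09879 ≈ 0.0799.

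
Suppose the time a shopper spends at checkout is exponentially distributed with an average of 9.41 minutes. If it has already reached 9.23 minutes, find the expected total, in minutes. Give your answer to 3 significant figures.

The rate is λ = 1/9.41 = 0.10627 per minute.
By memorylessness, E[X | X > 9.23] = 9.23 + 1/λ = 9.23 + 9.41 = 18.64 minutes.

18.6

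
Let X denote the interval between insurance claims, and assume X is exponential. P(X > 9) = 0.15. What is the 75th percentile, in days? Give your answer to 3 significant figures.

6.58

e^(−λ·9) = 0.15 ⇒ λ = −ln(0.15)/9 = 0.210791.
75th percentile: 1 − e^(−λt) = 0.75, t = −ln(0.25)/λ = 6.57663 days.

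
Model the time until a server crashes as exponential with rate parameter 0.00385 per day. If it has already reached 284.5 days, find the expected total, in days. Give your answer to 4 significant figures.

544.2

By memorylessness, E[X | X > 284.5] = 284.5 + 1/λ = 284.5 + 259.74 = 544.24 days.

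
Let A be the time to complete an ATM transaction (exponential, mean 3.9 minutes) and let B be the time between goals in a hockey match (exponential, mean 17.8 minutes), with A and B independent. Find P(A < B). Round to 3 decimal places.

0.820

λ_1 = 1/3.9 = 0.25641, λ_2 = 1/17.8 = 0.0561798.
For independent exponentials, P(A < B) = λ_1/(λ_1+λ_2) = 0.25641/0.31259 ≈ 0.820.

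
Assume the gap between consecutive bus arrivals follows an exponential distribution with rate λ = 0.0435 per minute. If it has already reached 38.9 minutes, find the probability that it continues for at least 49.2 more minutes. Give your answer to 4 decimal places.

0.1176

P(X > s+t | X > s) = e^(−λ(s+t))/e^(−λs) = e^(−λt), independent of s = 38.9.
P(X > 49.2) = e^(−2.1402) ≈ 0.1176.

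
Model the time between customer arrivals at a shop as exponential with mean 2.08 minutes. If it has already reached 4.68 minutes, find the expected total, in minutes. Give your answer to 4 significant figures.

6.760

The rate is λ = 1/2.08 = 0.480769 per minute.
By memorylessness, E[X | X > 4.68] = 4.68 + 1/λ = 4.68 + 2.08 = 6.76 minutes.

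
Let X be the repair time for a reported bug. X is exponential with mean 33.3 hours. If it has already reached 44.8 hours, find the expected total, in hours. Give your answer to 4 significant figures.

78.10

The rate is λ = 1/33.3 = 0.03003 per hour.
By memorylessness, E[X | X > 44.8] = 44.8 + 1/λ = 44.8 + 33.3 = 78.1 hours.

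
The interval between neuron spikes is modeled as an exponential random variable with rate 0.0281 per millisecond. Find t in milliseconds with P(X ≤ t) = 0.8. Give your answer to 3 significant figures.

57.3

Set 1 − e^(−λt) = 0.8, so t = −ln(0.2)/λ = 1.6094/0.0281 ≈ 57.2754 milliseconds.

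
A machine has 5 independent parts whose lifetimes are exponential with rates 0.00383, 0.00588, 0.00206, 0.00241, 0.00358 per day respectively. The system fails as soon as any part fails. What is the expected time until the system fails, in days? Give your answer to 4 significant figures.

56.31

The time to first failure is exponential with rate Σλ = 0.00383 + 0.00588 + 0.00206 + 0.00241 + 0.00358 = 0.01776.
E[min] = 1/Σλ = 1/0.01776 = 56.3063 days.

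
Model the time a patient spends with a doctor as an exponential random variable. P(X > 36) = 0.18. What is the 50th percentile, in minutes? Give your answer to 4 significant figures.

14.55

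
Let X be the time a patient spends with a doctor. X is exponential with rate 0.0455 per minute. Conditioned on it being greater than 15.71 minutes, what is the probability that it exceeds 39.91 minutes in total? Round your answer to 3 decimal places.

P(X > s+t | X > s) = e^(−λ(s+t))/e^(−λs) = e^(−λt), independent of s = 15.71.
P(X > 24.2) = e^(−1.1011) ≈ 0.333.

0.333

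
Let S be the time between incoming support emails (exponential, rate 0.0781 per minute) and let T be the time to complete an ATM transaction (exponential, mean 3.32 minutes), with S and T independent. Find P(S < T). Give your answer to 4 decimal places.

0.2059

λ_1 = 0.0781, λ_2 = 1/3.32 = 0.301205.
For independent exponentials, P(S < T) = λ_1/(λ_1+λ_2) = 0.0781/0.379305 ≈ 0.2059.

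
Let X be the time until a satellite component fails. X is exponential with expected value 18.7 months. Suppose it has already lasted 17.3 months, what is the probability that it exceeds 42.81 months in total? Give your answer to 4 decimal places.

The rate is λ = 1/18.7 = 0.0534759 per month.
P(X > s+t | X > s) = e^(−λ(s+t))/e^(−λs) = e^(−λt), independent of s = 17.3.
P(X > 25.51) = e^(−1.3642) ≈ 0.2556.

0.2556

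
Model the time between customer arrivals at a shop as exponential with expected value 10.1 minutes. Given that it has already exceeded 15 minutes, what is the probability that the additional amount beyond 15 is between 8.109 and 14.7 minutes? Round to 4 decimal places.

0.2147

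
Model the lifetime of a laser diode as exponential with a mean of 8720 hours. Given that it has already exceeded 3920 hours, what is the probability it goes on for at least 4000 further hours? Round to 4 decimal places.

0.6321

The rate is λ = 1/8720 = 0.000114679 per hour.
By the memoryless property, P(X > 3920+4000 | X > 3920) = P(X > 4000).
P(X > 4000) = e^(−0.45872) ≈ 0.6321.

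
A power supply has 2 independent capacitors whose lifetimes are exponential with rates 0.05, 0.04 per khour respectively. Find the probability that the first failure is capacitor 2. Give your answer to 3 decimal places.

0.444

The time to first failure is exponential with rate Σλ = 0.05 + 0.04 = 0.09.
P(capacitor 2 first) = λ_2/Σλ = 0.04/0.09 ≈ 0.444.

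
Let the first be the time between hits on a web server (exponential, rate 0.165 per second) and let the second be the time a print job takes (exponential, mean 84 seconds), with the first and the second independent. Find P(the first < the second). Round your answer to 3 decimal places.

0.933

λ_1 = 0.165, λ_2 = 1/84 = 0.0119048.
For independent exponentials, P(the first < the second) = λ_1/(λ_1+λ_2) = 0.165/0.176905 ≈ 0.933.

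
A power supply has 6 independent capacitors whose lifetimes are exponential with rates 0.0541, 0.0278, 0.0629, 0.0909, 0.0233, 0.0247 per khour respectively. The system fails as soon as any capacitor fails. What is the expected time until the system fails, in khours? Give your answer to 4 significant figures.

The time to first failure is exponential with rate Σλ = 0.0541 + 0.0278 + 0.0629 + 0.0909 + 0.0233 + 0.0247 = 0.2837.
E[min] = 1/Σλ = 1/0.2837 = 3.52485 khours.

3.525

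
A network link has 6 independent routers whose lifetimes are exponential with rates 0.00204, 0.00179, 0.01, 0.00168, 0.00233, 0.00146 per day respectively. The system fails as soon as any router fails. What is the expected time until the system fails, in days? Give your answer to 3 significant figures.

The time to first failure is exponential with rate Σλ = 0.00204 + 0.00179 + 0.01 + 0.00168 + 0.00233 + 0.00146 = 0.0193.
E[min] = 1/Σλ = 1/0.0193 = 51.8135 days.

51.8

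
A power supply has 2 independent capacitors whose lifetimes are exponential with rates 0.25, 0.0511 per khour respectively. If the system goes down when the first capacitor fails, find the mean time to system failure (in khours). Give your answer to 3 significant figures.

3.32

The time to first failure is exponential with rate Σλ = 0.25 + 0.0511 = 0.3011.
E[min] = 1/Σλ = 1/0.3011 = 3.32116 khours.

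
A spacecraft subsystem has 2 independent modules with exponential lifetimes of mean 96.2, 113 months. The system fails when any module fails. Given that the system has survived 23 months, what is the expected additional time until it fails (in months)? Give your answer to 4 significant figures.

51.96

First-failure rate Σλ = 1/96.2 + 1/113 = 0.0192446.
By memorylessness the expected residual is 1/Σλ = 51.9627 months, regardless of the 23 already elapsed.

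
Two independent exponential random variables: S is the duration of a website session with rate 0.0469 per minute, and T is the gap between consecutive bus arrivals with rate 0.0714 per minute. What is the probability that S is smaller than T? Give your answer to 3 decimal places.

λ_1 = 0.0469, λ_2 = 0.0714.
For independent exponentials, P(S < T) = λ_1/(λ_1+λ_2) = 0.0469/0.1183 ≈ 0.396.

0.396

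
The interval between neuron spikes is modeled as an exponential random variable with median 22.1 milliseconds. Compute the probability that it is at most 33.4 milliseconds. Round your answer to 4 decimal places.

0.6492

For an exponential, median = ln(2)/λ, so λ = ln 2 / 22.1 = 0.0313641 per millisecond.
P(X ≤ 33.4) = 1 − e^(−λ·33.4) = 1 − e^(−1.0476) ≈ 0.6492.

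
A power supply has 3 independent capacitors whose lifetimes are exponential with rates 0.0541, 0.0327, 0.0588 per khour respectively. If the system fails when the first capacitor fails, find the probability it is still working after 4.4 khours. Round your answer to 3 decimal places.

0.527

The time to first failure is exponential with rate Σλ = 0.0541 + 0.0327 + 0.0588 = 0.1456.
P(min > 4.4) = e^(−0.1456·4.4) = e^(−0.64064) ≈ 0.527.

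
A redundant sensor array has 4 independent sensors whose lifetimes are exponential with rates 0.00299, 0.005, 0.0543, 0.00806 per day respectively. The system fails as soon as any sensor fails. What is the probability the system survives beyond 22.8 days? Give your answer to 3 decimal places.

0.201

The time to first failure is exponential with rate Σλ = 0.00299 + 0.005 + 0.0543 + 0.00806 = 0.07035.
P(min > 22.8) = e^(−0.07035·22.8) = e^(−1.604) ≈ 0.201.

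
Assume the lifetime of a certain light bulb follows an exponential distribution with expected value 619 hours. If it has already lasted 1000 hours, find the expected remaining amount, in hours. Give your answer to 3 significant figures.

619

The rate is λ = 1/619 = 0.00161551 per hour.
By memorylessness, the remaining amount past any threshold is again Exp(λ) with mean 1/λ = 619 hours.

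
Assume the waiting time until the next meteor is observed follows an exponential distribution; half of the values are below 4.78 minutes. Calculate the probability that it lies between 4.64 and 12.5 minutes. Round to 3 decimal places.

0.347

For an exponential, median = ln(2)/λ, so λ = ln 2 / 4.78 = 0.14501 per minute.
P(4.64 < X < 12.5) = e^(−λ·4.64) − e^(−λ·12.5) = 0.51025 − 0.16323 ≈ 0.347.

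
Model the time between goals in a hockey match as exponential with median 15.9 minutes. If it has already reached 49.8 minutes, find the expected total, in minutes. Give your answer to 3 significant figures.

72.7

For an exponential, median = ln(2)/λ, so λ = ln 2 / 15.9 = 0.0435942 per minute.
By memorylessness, E[X | X > 49.8] = 49.8 + 1/λ = 49.8 + 22.9389 = 72.7389 minutes.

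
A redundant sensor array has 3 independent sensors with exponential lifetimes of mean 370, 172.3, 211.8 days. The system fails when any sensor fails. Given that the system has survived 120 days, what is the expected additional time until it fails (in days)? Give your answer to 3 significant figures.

75.6

First-failure rate Σλ = 1/370 + 1/172.3 + 1/211.8 = 0.013228.
By memorylessness the expected residual is 1/Σλ = 75.5974 days, regardless of the 120 already elapsed.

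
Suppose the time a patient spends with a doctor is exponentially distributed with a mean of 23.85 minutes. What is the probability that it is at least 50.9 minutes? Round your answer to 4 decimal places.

The rate is λ = 1/23.85 = 0.0419287 per minute.
P(X > 50.9) = e^(−λ·50.9) = e^(−2.1342) ≈ 0.1183.

0.1183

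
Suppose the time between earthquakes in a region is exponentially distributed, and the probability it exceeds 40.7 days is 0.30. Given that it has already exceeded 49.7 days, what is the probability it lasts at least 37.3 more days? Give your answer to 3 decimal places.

0.332

From e^(−λ·40.7) = 0.30, λ = −ln(0.30)/40.7 = 0.0295816.
Memoryless: P(X > 49.7+37.3 | X > 49.7) = P(X > 37.3) = e^(−0.0295816·37.3) ≈ 0.332.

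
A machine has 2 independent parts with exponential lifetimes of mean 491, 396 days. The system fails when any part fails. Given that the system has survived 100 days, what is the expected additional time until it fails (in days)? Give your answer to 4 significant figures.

219.2

First-failure rate Σλ = 1/491 + 1/396 = 0.00456191.
By memorylessness the expected residual is 1/Σλ = 219.206 days, regardless of the 100 already elapsed.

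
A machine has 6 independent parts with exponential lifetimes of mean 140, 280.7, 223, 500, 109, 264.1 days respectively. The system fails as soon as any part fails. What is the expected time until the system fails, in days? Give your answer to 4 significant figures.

33.17

The first failure time is exponential with rate Σλ_i = 1/140 + 1/280.7 + 1/223 + 1/500 + 1/109 + 1/264.1 = 0.0301504 per day.
E[min] = 1/Σλ = 1/0.0301504 = 33.167 days.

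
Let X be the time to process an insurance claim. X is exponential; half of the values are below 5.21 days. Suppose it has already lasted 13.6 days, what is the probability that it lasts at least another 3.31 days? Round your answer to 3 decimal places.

For an exponential, median = ln(2)/λ, so λ = ln 2 / 5.21 = 0.133042 per day.
By the memoryless property, P(X > 13.6+3.31 | X > 13.6) = P(X > 3.31).
P(X > 3.31) = e^(−0.44037) ≈ 0.644.

0.644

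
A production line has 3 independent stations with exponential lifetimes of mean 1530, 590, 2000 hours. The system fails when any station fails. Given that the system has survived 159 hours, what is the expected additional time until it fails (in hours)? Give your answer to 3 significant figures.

First-failure rate Σλ = 1/1530 + 1/590 + 1/2000 = 0.00284851.
By memorylessness the expected residual is 1/Σλ = 351.061 hours, regardless of the 159 already elapsed.

351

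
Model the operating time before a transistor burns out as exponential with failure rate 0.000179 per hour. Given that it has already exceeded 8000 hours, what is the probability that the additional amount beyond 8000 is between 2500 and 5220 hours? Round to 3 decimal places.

0.246

Memoryless: the residual past 8000 is again Exp(λ).
P(2500 < residual < 5220) = e^(−λ·2500) − e^(−λ·5220) = 0.63922 − 0.39283 ≈ 0.246.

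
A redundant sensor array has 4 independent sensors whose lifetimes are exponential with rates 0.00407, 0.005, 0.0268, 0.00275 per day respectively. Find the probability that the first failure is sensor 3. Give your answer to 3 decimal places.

0.694

The time to first failure is exponential with rate Σλ = 0.00407 + 0.005 + 0.0268 + 0.00275 = 0.03862.
P(sensor 3 first) = λ_3/Σλ = 0.0268/0.03862 ≈ 0.694.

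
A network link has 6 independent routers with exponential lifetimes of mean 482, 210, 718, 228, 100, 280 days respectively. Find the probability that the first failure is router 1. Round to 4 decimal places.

0.0792

Rates: λ_i = 1/mean_i → 0.00207469, 0.0047619, 0.00139276, 0.00438596, 0.01, 0.00357143; Σλ = 0.0261867.
P(router 1 first) = λ_1/Σλ = 0.00207469/0.0261867 ≈ 0.0792.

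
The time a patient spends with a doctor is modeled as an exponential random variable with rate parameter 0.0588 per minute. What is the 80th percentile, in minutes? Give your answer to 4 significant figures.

Set 1 − e^(−λt) = 0.8, so t = −ln(0.2)/λ = 1.6094/0.0588 ≈ 27.3714 minutes.

27.37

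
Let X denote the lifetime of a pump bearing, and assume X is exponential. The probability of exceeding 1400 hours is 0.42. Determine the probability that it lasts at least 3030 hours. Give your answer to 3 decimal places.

e^(−λ·1400) = 0.42 ⇒ λ = −ln(0.42)/1400 = 0.000619643.
P(X > 3030) = e^(−0.000619643·3030) = e^(−1.8775) ≈ 0.153.

0.153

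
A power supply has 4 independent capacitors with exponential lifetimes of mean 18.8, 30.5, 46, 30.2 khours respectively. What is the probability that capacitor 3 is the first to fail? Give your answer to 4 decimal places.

Rates: λ_i = 1/mean_i → 0.0531915, 0.0327869, 0.0217391, 0.0331126; Σλ = 0.14083.
P(capacitor 3 first) = λ_3/Σλ = 0.0217391/0.14083 ≈ 0.1544.

0.1544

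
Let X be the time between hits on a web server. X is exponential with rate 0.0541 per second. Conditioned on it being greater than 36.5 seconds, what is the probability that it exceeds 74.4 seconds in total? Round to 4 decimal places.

0.1287

By the memoryless property, P(X > 36.5+37.9 | X > 36.5) = P(X > 37.9).
P(X > 37.9) = e^(−2.0504) ≈ 0.1287.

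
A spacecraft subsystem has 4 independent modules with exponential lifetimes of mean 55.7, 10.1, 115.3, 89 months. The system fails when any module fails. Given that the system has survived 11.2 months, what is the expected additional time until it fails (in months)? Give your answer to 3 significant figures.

First-failure rate Σλ = 1/55.7 + 1/10.1 + 1/115.3 + 1/89 = 0.136872.
By memorylessness the expected residual is 1/Σλ = 7.30609 months, regardless of the 11.2 already elapsed.

7.31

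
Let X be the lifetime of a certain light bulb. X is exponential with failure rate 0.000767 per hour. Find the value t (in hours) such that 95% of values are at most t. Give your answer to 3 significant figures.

3910

Set 1 − e^(−λt) = 0.95, so t = −ln(0.05)/λ = 2.9957/0.000767 ≈ 3905.78 hours.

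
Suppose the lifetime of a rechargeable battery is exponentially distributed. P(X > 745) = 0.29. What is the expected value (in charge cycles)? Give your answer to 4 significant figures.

e^(−λ·745) = 0.29 ⇒ λ = −ln(0.29)/745 = 0.00166158.
Mean = 1/λ = 601.838 charge cycles.

601.8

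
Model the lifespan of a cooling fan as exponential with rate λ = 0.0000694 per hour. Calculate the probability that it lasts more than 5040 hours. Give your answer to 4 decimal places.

0.7048

P(X > 5040) = e^(−λ·5040) = e^(−0.34978) ≈ 0.7048.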